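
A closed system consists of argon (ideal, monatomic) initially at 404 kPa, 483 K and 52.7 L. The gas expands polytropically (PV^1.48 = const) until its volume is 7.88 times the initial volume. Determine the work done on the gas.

-27900 J

n = P₁V₁/(RT₁) = 404×52.7/(8.314×483) = 5.30 mol.
Polytropic n=1.48: T₂ = T₁(V₁/V₂)^(n−1) = 483×(0.127)^0.48 = 179 K; P₂ = P₁(V₁/V₂)^n = 19.0 kPa.
W = (P₁V₁−P₂V₂)/(n−1) = (404×52.7−19.0×415)/0.48 = 27900 J.
Work done on the gas = −W_by = -27900 J.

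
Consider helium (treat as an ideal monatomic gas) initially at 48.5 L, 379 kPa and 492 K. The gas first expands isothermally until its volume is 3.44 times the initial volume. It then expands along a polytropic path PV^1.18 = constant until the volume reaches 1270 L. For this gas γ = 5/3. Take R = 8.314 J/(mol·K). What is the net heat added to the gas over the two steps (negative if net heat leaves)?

n = P₁V₁/(RT₁) = 379×48.5/(8.314×492) = 4.49 mol.
Step 1 — Isothermal: T stays 492 K; PV = const ⇒ V₂ = 167 L, P₂ = 110 kPa.
ΔU = 0 (ideal gas, T constant).
W = nRT ln(V₂/V₁) = 4.49×8.314×492×ln(3.44) = 22700 J.
Q = ΔU + W = 22700 J.
State after step 1: P = 110 kPa, V = 167 L, T = 492 K.
Step 2 — Polytropic n=1.18: T₂ = T₁(V₁/V₂)^(n−1) = 492×(0.131)^0.18 = 341 K; P₂ = P₁(V₁/V₂)^n = 10.0 kPa.
W = (P₁V₁−P₂V₂)/(n−1) = (110×167−10.0×1270)/0.18 = 31300 J.
ΔU = nCvΔT = 4.49×12.5×(341−492) = -8440 J.
Q = ΔU + W = 22800 J.
Net over both steps: W = 54000 J, Q = 45500 J, ΔU = -8440 J.

45500 J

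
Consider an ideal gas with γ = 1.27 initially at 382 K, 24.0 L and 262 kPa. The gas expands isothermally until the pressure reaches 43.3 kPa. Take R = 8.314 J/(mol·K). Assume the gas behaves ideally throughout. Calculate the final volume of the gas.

145 L

Isothermal: T stays 382 K; PV = const ⇒ V₂ = 145 L, P₂ = 43.3 kPa.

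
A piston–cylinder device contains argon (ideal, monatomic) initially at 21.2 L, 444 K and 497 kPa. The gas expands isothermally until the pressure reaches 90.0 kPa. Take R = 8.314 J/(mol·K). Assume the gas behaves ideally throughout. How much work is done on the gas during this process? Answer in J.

n = P₁V₁/(RT₁) = 497×21.2/(8.314×444) = 2.85 mol.
Isothermal: T stays 444 K; PV = const ⇒ V₂ = 117 L, P₂ = 90.0 kPa.
W = nRT ln(V₂/V₁) = 2.85×8.314×444×ln(5.52) = 18000 J.
Work done on the gas = −W_by = -18000 J.

-18000 J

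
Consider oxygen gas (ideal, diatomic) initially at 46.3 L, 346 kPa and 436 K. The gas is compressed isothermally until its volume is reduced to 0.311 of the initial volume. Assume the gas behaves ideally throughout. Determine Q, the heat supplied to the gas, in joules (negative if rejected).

-18700 J

n = P₁V₁/(RT₁) = 346×46.3/(8.314×436) = 4.42 mol.
Isothermal: T stays 436 K; PV = const ⇒ V₂ = 14.4 L, P₂ = 1110 kPa.
ΔU = 0 (ideal gas, T constant).
W = nRT ln(V₂/V₁) = 4.42×8.314×436×ln(0.311) = -18700 J.
Q = ΔU + W = -18700 J.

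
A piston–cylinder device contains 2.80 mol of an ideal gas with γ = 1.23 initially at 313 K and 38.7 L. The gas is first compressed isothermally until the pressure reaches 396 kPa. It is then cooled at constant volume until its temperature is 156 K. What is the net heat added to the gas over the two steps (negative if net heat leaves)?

P₁ = nRT₁/V₁ = 2.80×8.314×313/38.7 = 188 kPa.
Step 1 — Isothermal: T stays 313 K; PV = const ⇒ V₂ = 18.4 L, P₂ = 396 kPa.
ΔU = 0 (ideal gas, T constant).
W = nRT ln(V₂/V₁) = 2.80×8.314×313×ln(0.475) = -5420 J.
Q = ΔU + W = -5420 J.
State after step 1: P = 396 kPa, V = 18.4 L, T = 313 K.
Step 2 — Isochoric: V stays 18.4 L; P/T = const ⇒ T₂ = 156 K, P₂ = 197 kPa.
W = 0 (no volume change).
ΔU = nCvΔT = 2.80×36.1×(156−313) = -15900 J.
Q = ΔU = -15900 J.
Net over both steps: W = -5420 J, Q = -21300 J, ΔU = -15900 J.

-21300 J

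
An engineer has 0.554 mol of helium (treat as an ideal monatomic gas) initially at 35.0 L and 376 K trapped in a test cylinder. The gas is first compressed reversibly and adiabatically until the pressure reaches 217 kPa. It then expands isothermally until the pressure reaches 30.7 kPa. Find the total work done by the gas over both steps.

P₁ = nRT₁/V₁ = 0.554×8.314×376/35.0 = 49.5 kPa.
Step 1 — Adiabatic: T₂/T₁ = (P₂/P₁)^((γ−1)/γ) ⇒ T₂ = 376×(4.39)^0.400 = 679 K; V₂ = 14.4 L.
ΔU = nCvΔT = 0.554×12.5×(679−376) = 2090 J.
Q = 0 for an adiabatic process, so W = −ΔU = -2090 J.
State after step 1: P = 217 kPa, V = 14.4 L, T = 679 K.
Step 2 — Isothermal: T stays 679 K; PV = const ⇒ V₂ = 102 L, P₂ = 30.7 kPa.
ΔU = 0 (ideal gas, T constant).
W = nRT ln(V₂/V₁) = 0.554×8.314×679×ln(7.07) = 6120 J.
Q = ΔU + W = 6120 J.
Net over both steps: W = 4020 J, Q = 6120 J, ΔU = 2090 J.

4020 J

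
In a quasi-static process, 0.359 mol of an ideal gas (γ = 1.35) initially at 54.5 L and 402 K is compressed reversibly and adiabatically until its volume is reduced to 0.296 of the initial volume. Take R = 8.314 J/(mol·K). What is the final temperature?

616 K

P₁ = nRT₁/V₁ = 0.359×8.314×402/54.5 = 22.0 kPa.
Adiabatic: TV^(γ−1) = const ⇒ T₂ = 402×(3.38)^0.350 = 616 K; PV^γ = const ⇒ P₂ = 114 kPa.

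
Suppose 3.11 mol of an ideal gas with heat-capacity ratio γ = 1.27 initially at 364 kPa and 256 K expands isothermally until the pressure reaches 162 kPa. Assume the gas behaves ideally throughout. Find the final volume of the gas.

40.9 L

V₁ = nRT₁/P₁ = 3.11×8.314×256/364 = 18.2 L.
Isothermal: T stays 256 K; PV = const ⇒ V₂ = 40.9 L, P₂ = 162 kPa.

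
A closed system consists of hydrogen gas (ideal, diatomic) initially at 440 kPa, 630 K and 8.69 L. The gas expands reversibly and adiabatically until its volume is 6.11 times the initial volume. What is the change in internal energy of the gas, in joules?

-4920 J

n = P₁V₁/(RT₁) = 440×8.69/(8.314×630) = 0.730 mol.
Adiabatic: TV^(γ−1) = const ⇒ T₂ = 630×(0.164)^0.400 = 305 K; PV^γ = const ⇒ P₂ = 34.9 kPa.
For an ideal gas ΔU = nCvΔT with Cv = (5/2)R = 20.8 J/(mol·K).
ΔU = 0.730×20.8×(305−630) = -4920 J.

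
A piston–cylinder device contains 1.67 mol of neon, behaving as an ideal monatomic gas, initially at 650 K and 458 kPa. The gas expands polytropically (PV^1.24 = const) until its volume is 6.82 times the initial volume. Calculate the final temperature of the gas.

410 K

V₁ = nRT₁/P₁ = 1.67×8.314×650/458 = 19.7 L.
Polytropic n=1.24: T₂ = T₁(V₁/V₂)^(n−1) = 650×(0.147)^0.24 = 410 K; P₂ = P₁(V₁/V₂)^n = 42.4 kPa.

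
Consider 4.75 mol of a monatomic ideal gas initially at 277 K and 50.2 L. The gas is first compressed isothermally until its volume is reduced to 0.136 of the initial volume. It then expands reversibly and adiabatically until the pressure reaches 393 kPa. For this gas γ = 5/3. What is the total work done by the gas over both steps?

-14800 J

P₁ = nRT₁/V₁ = 4.75×8.314×277/50.2 = 218 kPa.
Step 1 — Isothermal: T stays 277 K; PV = const ⇒ V₂ = 6.83 L, P₂ = 1600 kPa.
ΔU = 0 (ideal gas, T constant).
W = nRT ln(V₂/V₁) = 4.75×8.314×277×ln(0.136) = -21800 J.
Q = ΔU + W = -21800 J.
State after step 1: P = 1600 kPa, V = 6.83 L, T = 277 K.
Step 2 — Adiabatic: T₂/T₁ = (P₂/P₁)^((γ−1)/γ) ⇒ T₂ = 277×(0.245)^0.400 = 158 K; V₂ = 15.9 L.
ΔU = nCvΔT = 4.75×12.5×(158−277) = -7060 J.
Q = 0 for an adiabatic process, so W = −ΔU = 7060 J.
Net over both steps: W = -14800 J, Q = -21800 J, ΔU = -7060 J.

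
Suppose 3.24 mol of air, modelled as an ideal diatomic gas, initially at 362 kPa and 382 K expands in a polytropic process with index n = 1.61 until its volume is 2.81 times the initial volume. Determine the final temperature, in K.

203 K

V₁ = nRT₁/P₁ = 3.24×8.314×382/362 = 28.4 L.
Polytropic n=1.61: T₂ = T₁(V₁/V₂)^(n−1) = 382×(0.356)^0.61 = 203 K; P₂ = P₁(V₁/V₂)^n = 68.6 kPa.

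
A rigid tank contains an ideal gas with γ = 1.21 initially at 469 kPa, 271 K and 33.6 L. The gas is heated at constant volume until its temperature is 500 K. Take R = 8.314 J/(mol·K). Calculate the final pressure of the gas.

Isochoric: V stays 33.6 L; P/T = const ⇒ T₂ = 500 K, P₂ = 865 kPa.

865 kPa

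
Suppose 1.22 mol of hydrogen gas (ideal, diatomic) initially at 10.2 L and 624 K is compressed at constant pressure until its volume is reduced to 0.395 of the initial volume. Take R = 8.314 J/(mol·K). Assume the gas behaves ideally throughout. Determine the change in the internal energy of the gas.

P₁ = nRT₁/V₁ = 1.22×8.314×624/10.2 = 621 kPa.
Isobaric: P stays 621 kPa; V/T = const ⇒ T₂ = 246 K, V₂ = 4.03 L.
For an ideal gas ΔU = nCvΔT with Cv = (5/2)R = 20.8 J/(mol·K).
ΔU = 1.22×20.8×(246−624) = -9570 J.

-9570 J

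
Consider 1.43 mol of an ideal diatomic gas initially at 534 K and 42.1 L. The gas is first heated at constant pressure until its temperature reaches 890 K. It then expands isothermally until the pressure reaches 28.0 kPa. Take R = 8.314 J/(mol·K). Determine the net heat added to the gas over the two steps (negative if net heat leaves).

32600 J

P₁ = nRT₁/V₁ = 1.43×8.314×534/42.1 = 151 kPa.
Step 1 — Isobaric: P stays 151 kPa; V/T = const ⇒ T₂ = 890 K, V₂ = 70.2 L.
W = PΔV = 151×(70.2−42.1) kPa·L = 4230 J.
ΔU = nCvΔT = 1.43×20.8×(890−534) = 10600 J.
Q = ΔU + W = nCpΔT = 14800 J.
State after step 1: P = 151 kPa, V = 70.2 L, T = 890 K.
Step 2 — Isothermal: T stays 890 K; PV = const ⇒ V₂ = 378 L, P₂ = 28.0 kPa.
ΔU = 0 (ideal gas, T constant).
W = nRT ln(V₂/V₁) = 1.43×8.314×890×ln(5.39) = 17800 J.
Q = ΔU + W = 17800 J.
Net over both steps: W = 22000 J, Q = 32600 J, ΔU = 10600 J.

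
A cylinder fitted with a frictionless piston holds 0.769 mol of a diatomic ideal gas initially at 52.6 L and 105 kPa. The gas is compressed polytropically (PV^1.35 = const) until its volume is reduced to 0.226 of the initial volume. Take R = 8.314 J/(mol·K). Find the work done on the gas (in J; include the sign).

T₁ = P₁V₁/(nR) = 105×52.6/(0.769×8.314) = 864 K.
Polytropic n=1.35: T₂ = T₁(V₁/V₂)^(n−1) = 864×(4.42)^0.35 = 1450 K; P₂ = P₁(V₁/V₂)^n = 782 kPa.
W = (P₁V₁−P₂V₂)/(n−1) = (105×52.6−782×11.9)/0.35 = -10800 J.
Work done on the gas = −W_by = 10800 J.

10800 J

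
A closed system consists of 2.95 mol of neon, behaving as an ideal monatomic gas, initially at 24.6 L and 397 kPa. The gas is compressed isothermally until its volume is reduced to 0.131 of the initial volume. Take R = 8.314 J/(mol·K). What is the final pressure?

T₁ = P₁V₁/(nR) = 397×24.6/(2.95×8.314) = 398 K.
Isothermal: T stays 398 K; PV = const ⇒ V₂ = 3.22 L, P₂ = 3030 kPa.

3030 kPa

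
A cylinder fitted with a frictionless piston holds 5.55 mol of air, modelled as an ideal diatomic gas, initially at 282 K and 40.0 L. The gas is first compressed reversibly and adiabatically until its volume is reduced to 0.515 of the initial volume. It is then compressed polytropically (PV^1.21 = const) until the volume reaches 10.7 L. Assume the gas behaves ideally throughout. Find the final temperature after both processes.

P₁ = nRT₁/V₁ = 5.55×8.314×282/40.0 = 325 kPa.
Step 1 — Adiabatic: TV^(γ−1) = const ⇒ T₂ = 282×(1.94)^0.400 = 368 K; PV^γ = const ⇒ P₂ = 824 kPa.
ΔU = nCvΔT = 5.55×20.8×(368−282) = 9890 J.
Q = 0 for an adiabatic process, so W = −ΔU = -9890 J.
State after step 1: P = 824 kPa, V = 20.6 L, T = 368 K.
Step 2 — Polytropic n=1.21: T₂ = T₁(V₁/V₂)^(n−1) = 368×(1.93)^0.21 = 422 K; P₂ = P₁(V₁/V₂)^n = 1820 kPa.
W = (P₁V₁−P₂V₂)/(n−1) = (824×20.6−1820×10.7)/0.21 = -11900 J.
ΔU = nCvΔT = 5.55×20.8×(422−368) = 6260 J.
Q = ΔU + W = -5660 J.
Net over both steps: W = -21800 J, Q = -5660 J, ΔU = 16100 J.

422 K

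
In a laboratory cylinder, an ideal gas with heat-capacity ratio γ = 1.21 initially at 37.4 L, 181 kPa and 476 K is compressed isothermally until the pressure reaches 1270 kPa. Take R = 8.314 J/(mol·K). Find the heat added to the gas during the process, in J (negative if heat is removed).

n = P₁V₁/(RT₁) = 181×37.4/(8.314×476) = 1.71 mol.
Isothermal: T stays 476 K; PV = const ⇒ V₂ = 5.33 L, P₂ = 1270 kPa.
ΔU = 0 (ideal gas, T constant).
W = nRT ln(V₂/V₁) = 1.71×8.314×476×ln(0.143) = -13200 J.
Q = ΔU + W = -13200 J.

-13200 J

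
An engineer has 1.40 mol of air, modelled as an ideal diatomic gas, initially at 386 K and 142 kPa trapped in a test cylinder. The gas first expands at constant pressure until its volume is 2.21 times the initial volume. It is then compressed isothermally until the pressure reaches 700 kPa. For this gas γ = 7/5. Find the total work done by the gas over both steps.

-10400 J

V₁ = nRT₁/P₁ = 1.40×8.314×386/142 = 31.6 L.
Step 1 — Isobaric: P stays 142 kPa; V/T = const ⇒ T₂ = 853 K, V₂ = 69.9 L.
W = PΔV = 142×(69.9−31.6) kPa·L = 5440 J.
ΔU = nCvΔT = 1.40×20.8×(853−386) = 13600 J.
Q = ΔU + W = nCpΔT = 19000 J.
State after step 1: P = 142 kPa, V = 69.9 L, T = 853 K.
Step 2 — Isothermal: T stays 853 K; PV = const ⇒ V₂ = 14.2 L, P₂ = 700 kPa.
ΔU = 0 (ideal gas, T constant).
W = nRT ln(V₂/V₁) = 1.40×8.314×853×ln(0.203) = -15800 J.
Q = ΔU + W = -15800 J.
Net over both steps: W = -10400 J, Q = 3190 J, ΔU = 13600 J.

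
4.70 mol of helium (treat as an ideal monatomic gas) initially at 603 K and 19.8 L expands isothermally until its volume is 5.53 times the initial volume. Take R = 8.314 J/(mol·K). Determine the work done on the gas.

-40300 J

P₁ = nRT₁/V₁ = 4.70×8.314×603/19.8 = 1190 kPa.
Isothermal: T stays 603 K; PV = const ⇒ V₂ = 109 L, P₂ = 215 kPa.
W = nRT ln(V₂/V₁) = 4.70×8.314×603×ln(5.53) = 40300 J.
Work done on the gas = −W_by = -40300 J.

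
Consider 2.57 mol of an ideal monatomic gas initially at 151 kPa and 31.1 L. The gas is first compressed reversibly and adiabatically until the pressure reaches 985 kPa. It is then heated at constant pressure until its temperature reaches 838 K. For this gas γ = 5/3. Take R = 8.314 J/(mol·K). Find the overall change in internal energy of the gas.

19800 J

T₁ = P₁V₁/(nR) = 151×31.1/(2.57×8.314) = 220 K.
Step 1 — Adiabatic: T₂/T₁ = (P₂/P₁)^((γ−1)/γ) ⇒ T₂ = 220×(6.52)^0.400 = 465 K; V₂ = 10.1 L.
ΔU = nCvΔT = 2.57×12.5×(465−220) = 7870 J.
Q = 0 for an adiabatic process, so W = −ΔU = -7870 J.
State after step 1: P = 985 kPa, V = 10.1 L, T = 465 K.
Step 2 — Isobaric: P stays 985 kPa; V/T = const ⇒ T₂ = 838 K, V₂ = 18.2 L.
W = PΔV = 985×(18.2−10.1) kPa·L = 7960 J.
ΔU = nCvΔT = 2.57×12.5×(838−465) = 11900 J.
Q = ΔU + W = nCpΔT = 19900 J.
Net over both steps: W = 92.0 J, Q = 19900 J, ΔU = 19800 J.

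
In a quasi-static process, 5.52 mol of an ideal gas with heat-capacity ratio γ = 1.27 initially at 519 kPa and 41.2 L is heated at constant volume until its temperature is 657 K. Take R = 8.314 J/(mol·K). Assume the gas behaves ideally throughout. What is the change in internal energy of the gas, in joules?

32500 J

T₁ = P₁V₁/(nR) = 519×41.2/(5.52×8.314) = 466 K.
Isochoric: V stays 41.2 L; P/T = const ⇒ T₂ = 657 K, P₂ = 732 kPa.
For an ideal gas ΔU = nCvΔT with Cv = R/(γ−1) = 30.8 J/(mol·K).
ΔU = 5.52×30.8×(657−466) = 32500 J.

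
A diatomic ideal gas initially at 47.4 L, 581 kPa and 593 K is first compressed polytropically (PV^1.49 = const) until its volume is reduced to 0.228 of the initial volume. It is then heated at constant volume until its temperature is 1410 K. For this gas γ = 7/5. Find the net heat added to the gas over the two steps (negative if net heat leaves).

35100 J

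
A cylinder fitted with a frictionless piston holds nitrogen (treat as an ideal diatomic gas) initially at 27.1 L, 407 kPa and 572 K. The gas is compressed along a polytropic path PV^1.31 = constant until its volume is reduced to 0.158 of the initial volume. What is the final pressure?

Polytropic n=1.31: T₂ = T₁(V₁/V₂)^(n−1) = 572×(6.33)^0.31 = 1010 K; P₂ = P₁(V₁/V₂)^n = 4560 kPa.

4560 kPa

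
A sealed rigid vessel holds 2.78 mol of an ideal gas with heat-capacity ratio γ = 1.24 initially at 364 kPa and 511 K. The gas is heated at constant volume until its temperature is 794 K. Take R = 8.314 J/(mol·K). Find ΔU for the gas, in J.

V₁ = nRT₁/P₁ = 2.78×8.314×511/364 = 32.4 L.
Isochoric: V stays 32.4 L; P/T = const ⇒ T₂ = 794 K, P₂ = 566 kPa.
For an ideal gas ΔU = nCvΔT with Cv = R/(γ−1) = 34.6 J/(mol·K).
ΔU = 2.78×34.6×(794−511) = 27300 J.

27300 J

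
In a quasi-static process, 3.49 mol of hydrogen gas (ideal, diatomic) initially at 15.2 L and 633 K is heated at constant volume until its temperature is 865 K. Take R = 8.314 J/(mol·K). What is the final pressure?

P₁ = nRT₁/V₁ = 3.49×8.314×633/15.2 = 1210 kPa.
Isochoric: V stays 15.2 L; P/T = const ⇒ T₂ = 865 K, P₂ = 1650 kPa.

1650 kPa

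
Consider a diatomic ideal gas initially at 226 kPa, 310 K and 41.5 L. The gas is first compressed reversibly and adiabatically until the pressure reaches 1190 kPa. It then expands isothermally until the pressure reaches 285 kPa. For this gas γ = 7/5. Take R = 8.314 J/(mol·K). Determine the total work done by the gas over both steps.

n = P₁V₁/(RT₁) = 226×41.5/(8.314×310) = 3.64 mol.
Step 1 — Adiabatic: T₂/T₁ = (P₂/P₁)^((γ−1)/γ) ⇒ T₂ = 310×(5.27)^0.286 = 498 K; V₂ = 12.7 L.
ΔU = nCvΔT = 3.64×20.8×(498−310) = 14200 J.
Q = 0 for an adiabatic process, so W = −ΔU = -14200 J.
State after step 1: P = 1190 kPa, V = 12.7 L, T = 498 K.
Step 2 — Isothermal: T stays 498 K; PV = const ⇒ V₂ = 52.9 L, P₂ = 285 kPa.
ΔU = 0 (ideal gas, T constant).
W = nRT ln(V₂/V₁) = 3.64×8.314×498×ln(4.18) = 21500 J.
Q = ΔU + W = 21500 J.
Net over both steps: W = 7300 J, Q = 21500 J, ΔU = 14200 J.

7300 J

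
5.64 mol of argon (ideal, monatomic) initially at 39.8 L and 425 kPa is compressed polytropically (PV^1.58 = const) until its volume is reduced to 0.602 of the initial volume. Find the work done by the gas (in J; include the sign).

-9980 J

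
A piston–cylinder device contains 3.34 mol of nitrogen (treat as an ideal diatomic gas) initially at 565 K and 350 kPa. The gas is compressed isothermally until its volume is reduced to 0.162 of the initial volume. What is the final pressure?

2160 kPa

V₁ = nRT₁/P₁ = 3.34×8.314×565/350 = 44.8 L.
Isothermal: T stays 565 K; PV = const ⇒ V₂ = 7.26 L, P₂ = 2160 kPa.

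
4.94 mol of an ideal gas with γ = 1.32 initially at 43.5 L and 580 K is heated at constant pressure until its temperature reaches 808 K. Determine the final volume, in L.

P₁ = nRT₁/V₁ = 4.94×8.314×580/43.5 = 548 kPa.
Isobaric: P stays 548 kPa; V/T = const ⇒ T₂ = 808 K, V₂ = 60.6 L.

60.6 L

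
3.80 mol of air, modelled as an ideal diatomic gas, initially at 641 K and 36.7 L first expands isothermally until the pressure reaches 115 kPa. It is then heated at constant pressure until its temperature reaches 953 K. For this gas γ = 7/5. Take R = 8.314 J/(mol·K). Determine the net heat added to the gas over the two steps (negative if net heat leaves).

P₁ = nRT₁/V₁ = 3.80×8.314×641/36.7 = 552 kPa.
Step 1 — Isothermal: T stays 641 K; PV = const ⇒ V₂ = 176 L, P₂ = 115 kPa.
ΔU = 0 (ideal gas, T constant).
W = nRT ln(V₂/V₁) = 3.80×8.314×641×ln(4.80) = 31800 J.
Q = ΔU + W = 31800 J.
State after step 1: P = 115 kPa, V = 176 L, T = 641 K.
Step 2 — Isobaric: P stays 115 kPa; V/T = const ⇒ T₂ = 953 K, V₂ = 262 L.
W = PΔV = 115×(262−176) kPa·L = 9860 J.
ΔU = nCvΔT = 3.80×20.8×(953−641) = 24600 J.
Q = ΔU + W = nCpΔT = 34500 J.
Net over both steps: W = 41600 J, Q = 66300 J, ΔU = 24600 J.

66300 J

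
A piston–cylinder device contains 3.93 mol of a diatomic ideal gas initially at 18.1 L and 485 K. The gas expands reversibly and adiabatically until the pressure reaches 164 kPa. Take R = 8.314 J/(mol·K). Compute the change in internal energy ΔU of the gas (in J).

P₁ = nRT₁/V₁ = 3.93×8.314×485/18.1 = 876 kPa.
Adiabatic: T₂/T₁ = (P₂/P₁)^((γ−1)/γ) ⇒ T₂ = 485×(0.187)^0.286 = 301 K; V₂ = 59.9 L.
For an ideal gas ΔU = nCvΔT with Cv = (5/2)R = 20.8 J/(mol·K).
ΔU = 3.93×20.8×(301−485) = -15100 J.

-15100 J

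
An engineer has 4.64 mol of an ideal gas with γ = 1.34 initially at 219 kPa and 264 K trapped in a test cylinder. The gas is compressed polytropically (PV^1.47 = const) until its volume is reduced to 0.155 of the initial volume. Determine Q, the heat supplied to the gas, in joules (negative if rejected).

V₁ = nRT₁/P₁ = 4.64×8.314×264/219 = 46.5 L.
Polytropic n=1.47: T₂ = T₁(V₁/V₂)^(n−1) = 264×(6.45)^0.47 = 634 K; P₂ = P₁(V₁/V₂)^n = 3390 kPa.
W = (P₁V₁−P₂V₂)/(n−1) = (219×46.5−3390×7.21)/0.47 = -30400 J.
ΔU = nCvΔT = 4.64×24.5×(634−264) = 42000 J.
Q = ΔU + W = 11600 J.

11600 J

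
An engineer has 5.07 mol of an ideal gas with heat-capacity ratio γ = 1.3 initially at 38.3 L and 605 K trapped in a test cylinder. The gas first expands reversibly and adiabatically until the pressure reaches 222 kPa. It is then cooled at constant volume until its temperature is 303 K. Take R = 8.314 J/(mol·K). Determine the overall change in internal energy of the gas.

P₁ = nRT₁/V₁ = 5.07×8.314×605/38.3 = 666 kPa.
Step 1 — Adiabatic: T₂/T₁ = (P₂/P₁)^((γ−1)/γ) ⇒ T₂ = 605×(0.333)^0.231 = 470 K; V₂ = 89.2 L.
ΔU = nCvΔT = 5.07×27.7×(470−605) = -19000 J.
Q = 0 for an adiabatic process, so W = −ΔU = 19000 J.
State after step 1: P = 222 kPa, V = 89.2 L, T = 470 K.
Step 2 — Isochoric: V stays 89.2 L; P/T = const ⇒ T₂ = 303 K, P₂ = 143 kPa.
W = 0 (no volume change).
ΔU = nCvΔT = 5.07×27.7×(303−470) = -23400 J.
Q = ΔU = -23400 J.
Net over both steps: W = 19000 J, Q = -23400 J, ΔU = -42400 J.

-42400 J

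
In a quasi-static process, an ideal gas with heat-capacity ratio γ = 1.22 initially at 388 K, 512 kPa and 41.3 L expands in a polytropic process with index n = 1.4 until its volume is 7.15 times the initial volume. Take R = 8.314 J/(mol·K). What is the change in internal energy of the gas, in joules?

-52400 J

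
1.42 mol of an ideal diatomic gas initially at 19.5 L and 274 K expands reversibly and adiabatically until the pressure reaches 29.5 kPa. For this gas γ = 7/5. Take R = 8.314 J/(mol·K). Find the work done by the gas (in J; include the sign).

3150 J

P₁ = nRT₁/V₁ = 1.42×8.314×274/19.5 = 166 kPa.
Adiabatic: T₂/T₁ = (P₂/P₁)^((γ−1)/γ) ⇒ T₂ = 274×(0.178)^0.286 = 167 K; V₂ = 66.9 L.
ΔU = nCvΔT = 1.42×20.8×(167−274) = -3150 J.
Q = 0 for an adiabatic process, so W = −ΔU = 3150 J.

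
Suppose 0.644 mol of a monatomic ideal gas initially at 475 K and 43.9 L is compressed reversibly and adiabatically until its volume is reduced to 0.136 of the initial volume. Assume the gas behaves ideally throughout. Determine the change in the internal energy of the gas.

10600 J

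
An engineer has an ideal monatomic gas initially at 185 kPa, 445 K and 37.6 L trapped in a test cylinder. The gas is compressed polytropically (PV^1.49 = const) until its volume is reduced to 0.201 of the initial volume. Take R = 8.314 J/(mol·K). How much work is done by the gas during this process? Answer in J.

-17000 J

n = P₁V₁/(RT₁) = 185×37.6/(8.314×445) = 1.88 mol.
Polytropic n=1.49: T₂ = T₁(V₁/V₂)^(n−1) = 445×(4.98)^0.49 = 977 K; P₂ = P₁(V₁/V₂)^n = 2020 kPa.
W = (P₁V₁−P₂V₂)/(n−1) = (185×37.6−2020×7.56)/0.49 = -17000 J.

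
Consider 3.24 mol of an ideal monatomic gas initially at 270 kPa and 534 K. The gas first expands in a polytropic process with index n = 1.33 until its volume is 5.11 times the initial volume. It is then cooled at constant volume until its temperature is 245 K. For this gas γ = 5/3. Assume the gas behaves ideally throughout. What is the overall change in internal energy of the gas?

-11700 J

V₁ = nRT₁/P₁ = 3.24×8.314×534/270 = 53.3 L.
Step 1 — Polytropic n=1.33: T₂ = T₁(V₁/V₂)^(n−1) = 534×(0.196)^0.33 = 312 K; P₂ = P₁(V₁/V₂)^n = 30.8 kPa.
W = (P₁V₁−P₂V₂)/(n−1) = (270×53.3−30.8×272)/0.33 = 18100 J.
ΔU = nCvΔT = 3.24×12.5×(312−534) = -8980 J.
Q = ΔU + W = 9160 J.
State after step 1: P = 30.8 kPa, V = 272 L, T = 312 K.
Step 2 — Isochoric: V stays 272 L; P/T = const ⇒ T₂ = 245 K, P₂ = 24.2 kPa.
W = 0 (no volume change).
ΔU = nCvΔT = 3.24×12.5×(245−312) = -2700 J.
Q = ΔU = -2700 J.
Net over both steps: W = 18100 J, Q = 6470 J, ΔU = -11700 J.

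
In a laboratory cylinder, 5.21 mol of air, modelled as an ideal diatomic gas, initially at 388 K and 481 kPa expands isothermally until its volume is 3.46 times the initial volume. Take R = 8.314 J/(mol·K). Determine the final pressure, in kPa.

V₁ = nRT₁/P₁ = 5.21×8.314×388/481 = 34.9 L.
Isothermal: T stays 388 K; PV = const ⇒ V₂ = 121 L, P₂ = 139 kPa.

139 kPa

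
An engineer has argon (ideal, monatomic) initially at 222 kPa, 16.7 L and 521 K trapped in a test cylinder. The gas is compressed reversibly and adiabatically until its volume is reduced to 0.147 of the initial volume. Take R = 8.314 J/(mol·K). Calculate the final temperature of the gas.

1870 K

Adiabatic: TV^(γ−1) = const ⇒ T₂ = 521×(6.80)^0.667 = 1870 K; PV^γ = const ⇒ P₂ = 5420 kPa.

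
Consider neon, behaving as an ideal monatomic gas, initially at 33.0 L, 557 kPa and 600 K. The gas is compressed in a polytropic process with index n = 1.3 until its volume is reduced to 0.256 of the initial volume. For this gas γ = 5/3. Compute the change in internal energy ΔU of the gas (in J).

13900 J

n = P₁V₁/(RT₁) = 557×33.0/(8.314×600) = 3.68 mol.
Polytropic n=1.3: T₂ = T₁(V₁/V₂)^(n−1) = 600×(3.91)^0.30 = 903 K; P₂ = P₁(V₁/V₂)^n = 3270 kPa.
For an ideal gas ΔU = nCvΔT with Cv = (3/2)R = 12.5 J/(mol·K).
ΔU = 3.68×12.5×(903−600) = 13900 J.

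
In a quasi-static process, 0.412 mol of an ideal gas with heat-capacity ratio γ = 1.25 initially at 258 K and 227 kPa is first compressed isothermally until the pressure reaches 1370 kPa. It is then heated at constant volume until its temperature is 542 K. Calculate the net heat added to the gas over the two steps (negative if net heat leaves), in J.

V₁ = nRT₁/P₁ = 0.412×8.314×258/227 = 3.89 L.
Step 1 — Isothermal: T stays 258 K; PV = const ⇒ V₂ = 0.645 L, P₂ = 1370 kPa.
ΔU = 0 (ideal gas, T constant).
W = nRT ln(V₂/V₁) = 0.412×8.314×258×ln(0.166) = -1590 J.
Q = ΔU + W = -1590 J.
State after step 1: P = 1370 kPa, V = 0.645 L, T = 258 K.
Step 2 — Isochoric: V stays 0.645 L; P/T = const ⇒ T₂ = 542 K, P₂ = 2880 kPa.
W = 0 (no volume change).
ΔU = nCvΔT = 0.412×33.3×(542−258) = 3890 J.
Q = ΔU = 3890 J.
Net over both steps: W = -1590 J, Q = 2300 J, ΔU = 3890 J.

2300 J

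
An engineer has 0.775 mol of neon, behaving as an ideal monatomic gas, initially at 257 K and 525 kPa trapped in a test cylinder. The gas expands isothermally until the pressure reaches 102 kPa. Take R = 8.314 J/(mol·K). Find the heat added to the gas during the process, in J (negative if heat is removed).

2710 J

V₁ = nRT₁/P₁ = 0.775×8.314×257/525 = 3.15 L.
Isothermal: T stays 257 K; PV = const ⇒ V₂ = 16.2 L, P₂ = 102 kPa.
ΔU = 0 (ideal gas, T constant).
W = nRT ln(V₂/V₁) = 0.775×8.314×257×ln(5.15) = 2710 J.
Q = ΔU + W = 2710 J.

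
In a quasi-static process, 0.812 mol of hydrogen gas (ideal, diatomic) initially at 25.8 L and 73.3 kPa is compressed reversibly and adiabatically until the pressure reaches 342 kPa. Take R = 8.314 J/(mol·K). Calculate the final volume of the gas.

T₁ = P₁V₁/(nR) = 73.3×25.8/(0.812×8.314) = 280 K.
Adiabatic: T₂/T₁ = (P₂/P₁)^((γ−1)/γ) ⇒ T₂ = 280×(4.67)^0.286 = 435 K; V₂ = 8.59 L.

8.59 L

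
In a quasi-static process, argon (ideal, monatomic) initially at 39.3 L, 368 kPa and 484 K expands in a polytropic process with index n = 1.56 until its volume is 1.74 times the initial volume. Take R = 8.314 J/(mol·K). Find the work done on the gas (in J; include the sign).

-6890 J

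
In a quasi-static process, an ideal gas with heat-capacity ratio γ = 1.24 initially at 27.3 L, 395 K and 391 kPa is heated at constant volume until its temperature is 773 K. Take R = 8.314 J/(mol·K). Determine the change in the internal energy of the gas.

n = P₁V₁/(RT₁) = 391×27.3/(8.314×395) = 3.25 mol.
Isochoric: V stays 27.3 L; P/T = const ⇒ T₂ = 773 K, P₂ = 765 kPa.
For an ideal gas ΔU = nCvΔT with Cv = R/(γ−1) = 34.6 J/(mol·K).
ΔU = 3.25×34.6×(773−395) = 42600 J.

42600 J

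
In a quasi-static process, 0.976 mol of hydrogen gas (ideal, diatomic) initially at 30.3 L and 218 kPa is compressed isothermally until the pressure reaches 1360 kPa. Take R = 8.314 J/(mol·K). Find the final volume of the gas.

4.86 L

T₁ = P₁V₁/(nR) = 218×30.3/(0.976×8.314) = 814 K.
Isothermal: T stays 814 K; PV = const ⇒ V₂ = 4.86 L, P₂ = 1360 kPa.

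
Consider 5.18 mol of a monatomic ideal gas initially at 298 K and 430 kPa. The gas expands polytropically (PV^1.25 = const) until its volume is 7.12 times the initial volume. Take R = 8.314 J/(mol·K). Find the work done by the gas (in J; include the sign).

19900 J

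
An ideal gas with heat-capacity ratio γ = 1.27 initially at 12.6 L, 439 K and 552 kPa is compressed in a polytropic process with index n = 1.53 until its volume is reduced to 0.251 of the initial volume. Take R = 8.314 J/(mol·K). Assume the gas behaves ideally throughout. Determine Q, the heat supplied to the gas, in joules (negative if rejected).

13700 J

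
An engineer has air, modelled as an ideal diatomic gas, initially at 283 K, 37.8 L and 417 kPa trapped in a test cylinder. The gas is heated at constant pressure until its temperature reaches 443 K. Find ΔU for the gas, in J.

n = P₁V₁/(RT₁) = 417×37.8/(8.314×283) = 6.70 mol.
Isobaric: P stays 417 kPa; V/T = const ⇒ T₂ = 443 K, V₂ = 59.2 L.
For an ideal gas ΔU = nCvΔT with Cv = (5/2)R = 20.8 J/(mol·K).
ΔU = 6.70×20.8×(443−283) = 22300 J.

22300 J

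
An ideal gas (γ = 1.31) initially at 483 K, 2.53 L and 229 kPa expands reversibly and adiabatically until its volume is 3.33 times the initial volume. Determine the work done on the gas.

-582 J

n = P₁V₁/(RT₁) = 229×2.53/(8.314×483) = 0.144 mol.
Adiabatic: TV^(γ−1) = const ⇒ T₂ = 483×(0.300)^0.310 = 333 K; PV^γ = const ⇒ P₂ = 47.4 kPa.
ΔU = nCvΔT = 0.144×26.8×(333−483) = -582 J.
Q = 0 for an adiabatic process, so W = −ΔU = 582 J.
Work done on the gas = −W_by = -582 J.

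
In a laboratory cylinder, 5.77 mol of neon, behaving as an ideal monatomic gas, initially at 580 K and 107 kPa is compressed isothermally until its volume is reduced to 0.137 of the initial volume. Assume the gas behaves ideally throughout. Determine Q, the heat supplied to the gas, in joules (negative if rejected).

-55300 J

V₁ = nRT₁/P₁ = 5.77×8.314×580/107 = 260 L.
Isothermal: T stays 580 K; PV = const ⇒ V₂ = 35.6 L, P₂ = 781 kPa.
ΔU = 0 (ideal gas, T constant).
W = nRT ln(V₂/V₁) = 5.77×8.314×580×ln(0.137) = -55300 J.
Q = ΔU + W = -55300 J.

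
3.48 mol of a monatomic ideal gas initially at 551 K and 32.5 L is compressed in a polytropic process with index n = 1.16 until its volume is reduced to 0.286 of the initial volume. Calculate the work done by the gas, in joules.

P₁ = nRT₁/V₁ = 3.48×8.314×551/32.5 = 491 kPa.
Polytropic n=1.16: T₂ = T₁(V₁/V₂)^(n−1) = 551×(3.50)^0.16 = 673 K; P₂ = P₁(V₁/V₂)^n = 2100 kPa.
W = (P₁V₁−P₂V₂)/(n−1) = (491×32.5−2100×9.29)/0.16 = -22100 J.

-22100 J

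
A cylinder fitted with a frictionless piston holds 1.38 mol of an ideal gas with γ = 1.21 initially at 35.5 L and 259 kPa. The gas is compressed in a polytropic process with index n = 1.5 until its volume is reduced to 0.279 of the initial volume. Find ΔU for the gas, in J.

39100 J

T₁ = P₁V₁/(nR) = 259×35.5/(1.38×8.314) = 801 K.
Polytropic n=1.5: T₂ = T₁(V₁/V₂)^(n−1) = 801×(3.58)^0.50 = 1520 K; P₂ = P₁(V₁/V₂)^n = 1760 kPa.
For an ideal gas ΔU = nCvΔT with Cv = R/(γ−1) = 39.6 J/(mol·K).
ΔU = 1.38×39.6×(1520−801) = 39100 J.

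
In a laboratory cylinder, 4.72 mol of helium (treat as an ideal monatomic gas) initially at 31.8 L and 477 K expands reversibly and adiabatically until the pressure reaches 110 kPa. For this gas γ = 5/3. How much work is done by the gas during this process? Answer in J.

13700 J

P₁ = nRT₁/V₁ = 4.72×8.314×477/31.8 = 589 kPa.
Adiabatic: T₂/T₁ = (P₂/P₁)^((γ−1)/γ) ⇒ T₂ = 477×(0.187)^0.400 = 244 K; V₂ = 87.0 L.
ΔU = nCvΔT = 4.72×12.5×(244−477) = -13700 J.
Q = 0 for an adiabatic process, so W = −ΔU = 13700 J.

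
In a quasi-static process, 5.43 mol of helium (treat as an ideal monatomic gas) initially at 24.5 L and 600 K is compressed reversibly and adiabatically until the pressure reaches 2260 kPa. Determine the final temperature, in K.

799 K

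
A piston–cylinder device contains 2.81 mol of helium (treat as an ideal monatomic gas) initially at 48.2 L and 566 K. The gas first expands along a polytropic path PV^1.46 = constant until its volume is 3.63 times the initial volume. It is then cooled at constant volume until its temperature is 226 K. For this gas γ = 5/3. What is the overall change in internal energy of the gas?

P₁ = nRT₁/V₁ = 2.81×8.314×566/48.2 = 274 kPa.
Step 1 — Polytropic n=1.46: T₂ = T₁(V₁/V₂)^(n−1) = 566×(0.275)^0.46 = 313 K; P₂ = P₁(V₁/V₂)^n = 41.8 kPa.
W = (P₁V₁−P₂V₂)/(n−1) = (274×48.2−41.8×175)/0.46 = 12900 J.
ΔU = nCvΔT = 2.81×12.5×(313−566) = -8870 J.
Q = ΔU + W = 3990 J.
State after step 1: P = 41.8 kPa, V = 175 L, T = 313 K.
Step 2 — Isochoric: V stays 175 L; P/T = const ⇒ T₂ = 226 K, P₂ = 30.2 kPa.
W = 0 (no volume change).
ΔU = nCvΔT = 2.81×12.5×(226−313) = -3040 J.
Q = ΔU = -3040 J.
Net over both steps: W = 12900 J, Q = 945 J, ΔU = -11900 J.

-11900 J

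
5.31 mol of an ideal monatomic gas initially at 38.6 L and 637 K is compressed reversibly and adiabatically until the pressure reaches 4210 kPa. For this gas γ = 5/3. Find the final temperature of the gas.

1280 K

P₁ = nRT₁/V₁ = 5.31×8.314×637/38.6 = 729 kPa.
Adiabatic: T₂/T₁ = (P₂/P₁)^((γ−1)/γ) ⇒ T₂ = 637×(5.78)^0.400 = 1280 K; V₂ = 13.5 L.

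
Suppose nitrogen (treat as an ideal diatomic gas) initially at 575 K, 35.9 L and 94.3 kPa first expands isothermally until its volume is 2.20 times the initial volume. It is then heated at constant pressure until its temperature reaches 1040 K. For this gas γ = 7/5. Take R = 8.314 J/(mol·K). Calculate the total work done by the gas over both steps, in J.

5410 J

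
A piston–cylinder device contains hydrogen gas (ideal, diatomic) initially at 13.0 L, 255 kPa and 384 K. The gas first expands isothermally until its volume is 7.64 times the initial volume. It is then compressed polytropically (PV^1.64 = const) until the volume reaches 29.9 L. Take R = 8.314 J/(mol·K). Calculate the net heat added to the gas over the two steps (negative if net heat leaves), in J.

n = P₁V₁/(RT₁) = 255×13.0/(8.314×384) = 1.04 mol.
Step 1 — Isothermal: T stays 384 K; PV = const ⇒ V₂ = 99.3 L, P₂ = 33.4 kPa.
ΔU = 0 (ideal gas, T constant).
W = nRT ln(V₂/V₁) = 1.04×8.314×384×ln(7.64) = 6740 J.
Q = ΔU + W = 6740 J.
State after step 1: P = 33.4 kPa, V = 99.3 L, T = 384 K.
Step 2 — Polytropic n=1.64: T₂ = T₁(V₁/V₂)^(n−1) = 384×(3.32)^0.64 = 828 K; P₂ = P₁(V₁/V₂)^n = 239 kPa.
W = (P₁V₁−P₂V₂)/(n−1) = (33.4×99.3−239×29.9)/0.64 = -5990 J.
ΔU = nCvΔT = 1.04×20.8×(828−384) = 9580 J.
Q = ΔU + W = 3590 J.
Net over both steps: W = 752 J, Q = 10300 J, ΔU = 9580 J.

10300 J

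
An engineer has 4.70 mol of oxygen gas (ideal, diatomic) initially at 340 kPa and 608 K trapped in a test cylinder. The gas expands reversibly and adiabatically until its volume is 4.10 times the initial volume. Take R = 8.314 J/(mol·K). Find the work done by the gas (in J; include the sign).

25600 J

V₁ = nRT₁/P₁ = 4.70×8.314×608/340 = 69.9 L.
Adiabatic: TV^(γ−1) = const ⇒ T₂ = 608×(0.244)^0.400 = 346 K; PV^γ = const ⇒ P₂ = 47.2 kPa.
ΔU = nCvΔT = 4.70×20.8×(346−608) = -25600 J.
Q = 0 for an adiabatic process, so W = −ΔU = 25600 J.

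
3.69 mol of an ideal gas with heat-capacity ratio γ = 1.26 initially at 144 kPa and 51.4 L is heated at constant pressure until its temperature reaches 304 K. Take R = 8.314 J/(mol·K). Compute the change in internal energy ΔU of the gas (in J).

7400 J

T₁ = P₁V₁/(nR) = 144×51.4/(3.69×8.314) = 241 K.
Isobaric: P stays 144 kPa; V/T = const ⇒ T₂ = 304 K, V₂ = 64.8 L.
For an ideal gas ΔU = nCvΔT with Cv = R/(γ−1) = 32.0 J/(mol·K).
ΔU = 3.69×32.0×(304−241) = 7400 J.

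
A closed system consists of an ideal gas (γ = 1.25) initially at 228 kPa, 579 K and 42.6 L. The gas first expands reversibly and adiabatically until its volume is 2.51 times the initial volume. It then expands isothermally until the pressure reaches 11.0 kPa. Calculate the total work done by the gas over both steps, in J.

22500 J

n = P₁V₁/(RT₁) = 228×42.6/(8.314×579) = 2.02 mol.
Step 1 — Adiabatic: TV^(γ−1) = const ⇒ T₂ = 579×(0.398)^0.250 = 460 K; PV^γ = const ⇒ P₂ = 72.2 kPa.
ΔU = nCvΔT = 2.02×33.3×(460−579) = -7980 J.
Q = 0 for an adiabatic process, so W = −ΔU = 7980 J.
State after step 1: P = 72.2 kPa, V = 107 L, T = 460 K.
Step 2 — Isothermal: T stays 460 K; PV = const ⇒ V₂ = 702 L, P₂ = 11.0 kPa.
ΔU = 0 (ideal gas, T constant).
W = nRT ln(V₂/V₁) = 2.02×8.314×460×ln(6.56) = 14500 J.
Q = ΔU + W = 14500 J.
Net over both steps: W = 22500 J, Q = 14500 J, ΔU = -7980 J.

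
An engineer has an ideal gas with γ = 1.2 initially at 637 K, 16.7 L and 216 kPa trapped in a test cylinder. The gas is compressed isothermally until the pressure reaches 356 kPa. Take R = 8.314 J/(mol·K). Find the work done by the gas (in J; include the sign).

-1800 J

n = P₁V₁/(RT₁) = 216×16.7/(8.314×637) = 0.681 mol.
Isothermal: T stays 637 K; PV = const ⇒ V₂ = 10.1 L, P₂ = 356 kPa.
W = nRT ln(V₂/V₁) = 0.681×8.314×637×ln(0.607) = -1800 J.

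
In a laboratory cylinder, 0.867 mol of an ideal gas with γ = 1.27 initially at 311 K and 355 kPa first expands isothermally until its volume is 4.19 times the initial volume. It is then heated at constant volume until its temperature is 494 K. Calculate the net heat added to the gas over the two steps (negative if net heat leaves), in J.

V₁ = nRT₁/P₁ = 0.867×8.314×311/355 = 6.31 L.
Step 1 — Isothermal: T stays 311 K; PV = const ⇒ V₂ = 26.5 L, P₂ = 84.7 kPa.
ΔU = 0 (ideal gas, T constant).
W = nRT ln(V₂/V₁) = 0.867×8.314×311×ln(4.19) = 3210 J.
Q = ΔU + W = 3210 J.
State after step 1: P = 84.7 kPa, V = 26.5 L, T = 311 K.
Step 2 — Isochoric: V stays 26.5 L; P/T = const ⇒ T₂ = 494 K, P₂ = 135 kPa.
W = 0 (no volume change).
ΔU = nCvΔT = 0.867×30.8×(494−311) = 4890 J.
Q = ΔU = 4890 J.
Net over both steps: W = 3210 J, Q = 8100 J, ΔU = 4890 J.

8100 J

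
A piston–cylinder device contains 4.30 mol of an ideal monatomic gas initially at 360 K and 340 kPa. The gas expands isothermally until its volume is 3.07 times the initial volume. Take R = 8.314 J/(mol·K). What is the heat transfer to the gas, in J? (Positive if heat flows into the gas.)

14400 J

V₁ = nRT₁/P₁ = 4.30×8.314×360/340 = 37.9 L.
Isothermal: T stays 360 K; PV = const ⇒ V₂ = 116 L, P₂ = 111 kPa.
ΔU = 0 (ideal gas, T constant).
W = nRT ln(V₂/V₁) = 4.30×8.314×360×ln(3.07) = 14400 J.
Q = ΔU + W = 14400 J.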